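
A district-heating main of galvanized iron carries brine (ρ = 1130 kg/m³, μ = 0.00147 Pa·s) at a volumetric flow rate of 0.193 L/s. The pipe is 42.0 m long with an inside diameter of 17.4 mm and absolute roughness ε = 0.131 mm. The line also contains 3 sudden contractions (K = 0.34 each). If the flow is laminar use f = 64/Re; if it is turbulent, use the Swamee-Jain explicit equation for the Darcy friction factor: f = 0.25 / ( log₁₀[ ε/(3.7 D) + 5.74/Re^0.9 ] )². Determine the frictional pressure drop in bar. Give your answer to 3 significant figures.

ΔP ≈ 0.371 bar

Q = 0.193 L/s = 0.193/1000 = 0.000193 m³/s.
Cross-sectional area A = πD²/4 = π(0.0174)²/4 = 0.0002378 m²; mean velocity V = Q/A = 0.000193/0.0002378 = 0.8117 m/s.
Reynolds number Re = ρVD/μ = 1130 · 0.8117 · 0.0174 / 0.00147 = 1.086e+04.
Re > 4000 → turbulent. Relative roughness ε/D = 0.000131/0.0174 = 0.00753. Swamee-Jain: f = 0.25/(log₁₀[0.00753/3.7 + 5.74/1.086e+04^0.9])² = 0.25/(log₁₀[0.00203 + 0.00134])² = 0.25/(-2.472)² = 0.04092.
Total minor-loss coefficient ΣK = 3·0.34 = 1.02.
ΔP = [f·L/D + ΣK]·(ρV²/2) = [0.04092·42/0.0174 + 1.02]·(1130·0.8117²/2) = [98.76 + 1.02]·372.2 = 3.714e+04 Pa.
ΔP = 3.714e+04 Pa = 0.371 bar.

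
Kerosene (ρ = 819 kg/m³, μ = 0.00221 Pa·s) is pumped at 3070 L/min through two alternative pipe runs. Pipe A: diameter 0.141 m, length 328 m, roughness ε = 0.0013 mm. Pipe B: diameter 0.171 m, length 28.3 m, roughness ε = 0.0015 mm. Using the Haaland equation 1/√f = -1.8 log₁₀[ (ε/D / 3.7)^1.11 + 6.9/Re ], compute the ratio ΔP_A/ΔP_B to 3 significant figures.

Pipe A: V = Q/A = 0.05117/0.01561 = 3.277 m/s; Re = 1.712e+05; ε/D = 9.22e-06; Haaland → f = 0.01603; ΔP_A = f(L/D)(ρV²/2) = 1.639e+05 Pa.
Pipe B: V = Q/A = 0.05117/0.02297 = 2.228 m/s; Re = 1.412e+05; ε/D = 8.77e-06; Haaland → f = 0.01665; ΔP_B = f(L/D)(ρV²/2) = 5600 Pa.
ΔP_A/ΔP_B = 1.639e+05/5600 = 29.3.

ΔP_A/ΔP_B ≈ 29.3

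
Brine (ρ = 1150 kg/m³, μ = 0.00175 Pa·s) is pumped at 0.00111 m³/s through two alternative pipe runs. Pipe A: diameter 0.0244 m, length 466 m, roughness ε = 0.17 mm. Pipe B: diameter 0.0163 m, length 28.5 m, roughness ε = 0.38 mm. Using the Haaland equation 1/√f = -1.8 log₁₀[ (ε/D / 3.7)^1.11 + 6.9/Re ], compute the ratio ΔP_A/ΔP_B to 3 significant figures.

ΔP_A/ΔP_B ≈ 1.48

Pipe A: V = Q/A = 0.00111/0.0004676 = 2.374 m/s; Re = 3.806e+04; ε/D = 0.00697; Haaland → f = 0.0355; ΔP_A = f(L/D)(ρV²/2) = 2.197e+06 Pa.
Pipe B: V = Q/A = 0.00111/0.0002087 = 5.319 m/s; Re = 5.698e+04; ε/D = 0.0233; Haaland → f = 0.05234; ΔP_B = f(L/D)(ρV²/2) = 1.489e+06 Pa.
ΔP_A/ΔP_B = 2.197e+06/1.489e+06 = 1.48.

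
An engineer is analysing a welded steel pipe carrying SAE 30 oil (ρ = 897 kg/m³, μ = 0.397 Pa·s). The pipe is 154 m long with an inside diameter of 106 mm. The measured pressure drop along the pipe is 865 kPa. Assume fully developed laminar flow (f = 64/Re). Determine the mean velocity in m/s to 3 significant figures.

For laminar flow, f = 64/Re with Re = ρVD/μ, so Darcy-Weisbach reduces to ΔP = 32μLV/D². Solving for V: V = ΔP·D²/(32μL) = 8.65e+05·(0.106)²/(32·0.397·154) = 4.968 m/s.
Check: Re = ρVD/μ = 897·4.968·0.106/0.397 = 1190 < 2300, so the laminar assumption holds.

V ≈ 4.97 m/s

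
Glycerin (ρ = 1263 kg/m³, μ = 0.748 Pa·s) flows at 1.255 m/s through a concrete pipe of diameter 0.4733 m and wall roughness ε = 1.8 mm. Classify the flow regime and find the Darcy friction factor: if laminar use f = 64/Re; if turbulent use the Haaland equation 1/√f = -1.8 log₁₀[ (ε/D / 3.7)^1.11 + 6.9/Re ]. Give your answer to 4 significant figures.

f ≈ 0.06381

Re = ρVD/μ = 1263·1.255·0.4733/0.748 = 1003.
Re < 2300 → laminar, so f = 64/Re = 0.06381 (roughness is irrelevant in laminar flow).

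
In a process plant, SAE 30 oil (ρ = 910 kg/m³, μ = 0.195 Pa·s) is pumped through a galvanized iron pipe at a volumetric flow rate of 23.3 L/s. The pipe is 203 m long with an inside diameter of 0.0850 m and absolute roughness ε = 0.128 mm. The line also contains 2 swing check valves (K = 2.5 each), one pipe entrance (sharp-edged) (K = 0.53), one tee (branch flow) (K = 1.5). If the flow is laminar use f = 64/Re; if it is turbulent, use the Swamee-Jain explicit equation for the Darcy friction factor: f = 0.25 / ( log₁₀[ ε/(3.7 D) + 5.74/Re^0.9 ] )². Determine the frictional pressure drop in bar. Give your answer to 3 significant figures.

ΔP ≈ 7.74 bar

Q = 23.3 L/s = 23.3/1000 = 0.0233 m³/s.
Cross-sectional area A = πD²/4 = π(0.085)²/4 = 0.005675 m²; mean velocity V = Q/A = 0.0233/0.005675 = 4.106 m/s.
Reynolds number Re = ρVD/μ = 910 · 4.106 · 0.085 / 0.195 = 1629.
Re < 2300 → laminar flow, so f = 64/Re = 64/1629 = 0.03929 (the turbulent correlation is not needed).
Total minor-loss coefficient ΣK = 2·2.5 + 1·0.53 + 1·1.5 = 7.03.
ΔP = [f·L/D + ΣK]·(ρV²/2) = [0.03929·203/0.085 + 7.03]·(910·4.106²/2) = [93.84 + 7.03]·7671 = 7.738e+05 Pa.
ΔP = 7.738e+05 Pa = 7.74 bar.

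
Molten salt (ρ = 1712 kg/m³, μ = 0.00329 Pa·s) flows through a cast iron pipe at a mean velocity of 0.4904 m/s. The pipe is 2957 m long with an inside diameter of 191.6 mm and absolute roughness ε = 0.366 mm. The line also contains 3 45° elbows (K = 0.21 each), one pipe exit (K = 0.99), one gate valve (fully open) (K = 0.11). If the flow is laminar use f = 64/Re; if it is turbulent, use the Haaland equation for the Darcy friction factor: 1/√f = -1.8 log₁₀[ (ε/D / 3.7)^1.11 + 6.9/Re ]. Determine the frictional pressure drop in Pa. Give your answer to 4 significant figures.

Reynolds number Re = ρVD/μ = 1712 · 0.4904 · 0.1916 / 0.00329 = 4.889e+04.
Re > 4000 → turbulent. Relative roughness ε/D = 0.000366/0.1916 = 0.00191. Haaland: 1/√f = -1.8 log₁₀[(0.00191/3.7)^1.11 + 6.9/4.889e+04] = -1.8 log₁₀[0.000225 + 0.000141] = 6.186, so f = 0.02613.
Total minor-loss coefficient ΣK = 3·0.21 + 1·0.99 + 1·0.11 = 1.73.
ΔP = [f·L/D + ΣK]·(ρV²/2) = [0.02613·2957/0.1916 + 1.73]·(1712·0.4904²/2) = [403.2 + 1.73]·205.9 = 8.337e+04 Pa.

ΔP ≈ 83370 Pa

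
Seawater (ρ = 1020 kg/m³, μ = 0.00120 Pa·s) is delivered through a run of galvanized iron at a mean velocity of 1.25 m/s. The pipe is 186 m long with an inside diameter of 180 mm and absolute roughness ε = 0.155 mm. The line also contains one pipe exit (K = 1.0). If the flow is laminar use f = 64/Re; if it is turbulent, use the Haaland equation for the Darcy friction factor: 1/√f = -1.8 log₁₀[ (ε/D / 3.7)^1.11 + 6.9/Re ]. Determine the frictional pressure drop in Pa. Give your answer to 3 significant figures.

Reynolds number Re = ρVD/μ = 1020 · 1.25 · 0.18 / 0.0012 = 1.913e+05.
Re > 4000 → turbulent. Relative roughness ε/D = 0.000155/0.18 = 0.000861. Haaland: 1/√f = -1.8 log₁₀[(0.000861/3.7)^1.11 + 6.9/1.913e+05] = -1.8 log₁₀[9.27e-05 + 3.61e-05] = 7.002, so f = 0.0204.
Total minor-loss coefficient ΣK = 1·1 = 1.
ΔP = [f·L/D + ΣK]·(ρV²/2) = [0.0204·186/0.18 + 1]·(1020·1.25²/2) = [21.08 + 1]·796.9 = 1.759e+04 Pa.

ΔP ≈ 17600 Pa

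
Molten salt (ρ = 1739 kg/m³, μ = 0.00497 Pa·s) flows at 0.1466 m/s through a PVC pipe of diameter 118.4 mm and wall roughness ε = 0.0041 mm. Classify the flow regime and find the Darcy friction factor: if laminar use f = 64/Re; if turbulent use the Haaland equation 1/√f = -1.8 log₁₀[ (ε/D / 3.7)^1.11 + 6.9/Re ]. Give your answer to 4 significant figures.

f ≈ 0.03562

Re = ρVD/μ = 1739·0.1466·0.1184/0.00497 = 6073.
Re > 4000 → turbulent. ε/D = 4.1e-06/0.1184 = 3.46e-05; Haaland: 1/√f = -1.8 log₁₀[2.62e-06 + 0.00114] = 5.298, so f = 0.03562.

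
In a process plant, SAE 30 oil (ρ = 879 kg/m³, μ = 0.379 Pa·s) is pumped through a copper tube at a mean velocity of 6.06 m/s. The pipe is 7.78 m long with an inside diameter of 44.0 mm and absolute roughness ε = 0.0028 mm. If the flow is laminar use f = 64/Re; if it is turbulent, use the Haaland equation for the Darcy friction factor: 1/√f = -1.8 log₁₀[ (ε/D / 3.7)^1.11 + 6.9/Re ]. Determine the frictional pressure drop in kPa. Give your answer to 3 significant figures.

ΔP ≈ 295 kPa

Reynolds number Re = ρVD/μ = 879 · 6.06 · 0.044 / 0.379 = 618.4.
Re < 2300 → laminar flow, so f = 64/Re = 64/618.4 = 0.1035 (the turbulent correlation is not needed).
Darcy-Weisbach: ΔP = f(L/D)(ρV²/2) = 0.1035·(7.78/0.044)·(879·6.06²/2) = 0.1035·176.8·1.614e+04 = 2.953e+05 Pa.
ΔP = 2.953e+05 Pa = 295 kPa.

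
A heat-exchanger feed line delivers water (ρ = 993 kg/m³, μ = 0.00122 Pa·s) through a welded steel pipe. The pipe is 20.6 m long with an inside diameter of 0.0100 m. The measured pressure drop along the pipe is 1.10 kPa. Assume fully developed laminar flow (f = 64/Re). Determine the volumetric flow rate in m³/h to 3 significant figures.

Q ≈ 0.0387 m³/h

For laminar flow, f = 64/Re with Re = ρVD/μ, so Darcy-Weisbach reduces to ΔP = 32μLV/D². Solving for V: V = ΔP·D²/(32μL) = 1100·(0.01)²/(32·0.00122·20.6) = 0.1368 m/s.
Check: Re = ρVD/μ = 993·0.1368·0.01/0.00122 = 1113 < 2300, so the laminar assumption holds.
Q = V·A = 0.1368·(π/4·0.01²) = 1.074e-05 m³/s = 0.0387 m³/h.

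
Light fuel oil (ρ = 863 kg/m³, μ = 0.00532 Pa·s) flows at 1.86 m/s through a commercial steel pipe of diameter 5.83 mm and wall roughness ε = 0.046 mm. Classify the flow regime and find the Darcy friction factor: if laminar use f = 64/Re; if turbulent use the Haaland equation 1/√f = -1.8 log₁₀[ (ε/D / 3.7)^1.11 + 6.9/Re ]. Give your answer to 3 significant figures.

f ≈ 0.0364

Re = ρVD/μ = 863·1.86·0.00583/0.00532 = 1759.
Re < 2300 → laminar, so f = 64/Re = 0.03638 (roughness is irrelevant in laminar flow).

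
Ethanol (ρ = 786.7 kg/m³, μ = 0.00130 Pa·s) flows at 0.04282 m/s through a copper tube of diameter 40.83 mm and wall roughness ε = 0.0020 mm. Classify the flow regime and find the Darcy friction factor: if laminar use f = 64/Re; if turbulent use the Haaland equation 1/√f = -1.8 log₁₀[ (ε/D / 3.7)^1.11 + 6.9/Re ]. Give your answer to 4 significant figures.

f ≈ 0.06049

Re = ρVD/μ = 786.7·0.04282·0.04083/0.0013 = 1058.
Re < 2300 → laminar, so f = 64/Re = 0.06049 (roughness is irrelevant in laminar flow).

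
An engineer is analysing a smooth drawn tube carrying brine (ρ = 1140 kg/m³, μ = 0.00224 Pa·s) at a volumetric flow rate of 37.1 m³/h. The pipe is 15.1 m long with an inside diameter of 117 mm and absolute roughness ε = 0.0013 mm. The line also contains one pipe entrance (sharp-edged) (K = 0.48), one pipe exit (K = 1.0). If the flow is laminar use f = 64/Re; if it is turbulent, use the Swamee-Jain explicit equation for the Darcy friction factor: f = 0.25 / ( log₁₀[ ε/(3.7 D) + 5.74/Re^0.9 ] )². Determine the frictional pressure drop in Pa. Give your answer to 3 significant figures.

ΔP ≈ 2140 Pa

Q = 37.1 m³/h = 37.1/3600 = 0.01031 m³/s.
Cross-sectional area A = πD²/4 = π(0.117)²/4 = 0.01075 m²; mean velocity V = Q/A = 0.01031/0.01075 = 0.9585 m/s.
Reynolds number Re = ρVD/μ = 1140 · 0.9585 · 0.117 / 0.00224 = 5.708e+04.
Re > 4000 → turbulent. Relative roughness ε/D = 1.3e-06/0.117 = 1.11e-05. Swamee-Jain: f = 0.25/(log₁₀[1.11e-05/3.7 + 5.74/5.708e+04^0.9])² = 0.25/(log₁₀[3e-06 + 0.000301])² = 0.25/(-3.518)² = 0.0202.
Total minor-loss coefficient ΣK = 1·0.48 + 1·1 = 1.48.
ΔP = [f·L/D + ΣK]·(ρV²/2) = [0.0202·15.1/0.117 + 1.48]·(1140·0.9585²/2) = [2.608 + 1.48]·523.7 = 2141 Pa.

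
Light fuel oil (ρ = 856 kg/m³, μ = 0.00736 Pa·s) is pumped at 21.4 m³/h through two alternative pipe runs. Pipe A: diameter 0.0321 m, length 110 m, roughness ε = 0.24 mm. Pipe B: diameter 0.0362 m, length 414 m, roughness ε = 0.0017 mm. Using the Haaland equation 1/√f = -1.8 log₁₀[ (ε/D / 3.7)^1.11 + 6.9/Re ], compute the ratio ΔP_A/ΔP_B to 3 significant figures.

Pipe A: V = Q/A = 0.005944/0.0008093 = 7.345 m/s; Re = 2.742e+04; ε/D = 0.00748; Haaland → f = 0.03682; ΔP_A = f(L/D)(ρV²/2) = 2.914e+06 Pa.
Pipe B: V = Q/A = 0.005944/0.001029 = 5.776 m/s; Re = 2.432e+04; ε/D = 4.7e-05; Haaland → f = 0.02461; ΔP_B = f(L/D)(ρV²/2) = 4.018e+06 Pa.
ΔP_A/ΔP_B = 2.914e+06/4.018e+06 = 0.725.

ΔP_A/ΔP_B ≈ 0.725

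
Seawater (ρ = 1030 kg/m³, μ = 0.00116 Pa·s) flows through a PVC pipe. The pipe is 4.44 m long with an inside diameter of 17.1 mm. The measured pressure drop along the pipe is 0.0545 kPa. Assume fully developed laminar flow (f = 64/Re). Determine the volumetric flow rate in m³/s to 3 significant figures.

For laminar flow, f = 64/Re with Re = ρVD/μ, so Darcy-Weisbach reduces to ΔP = 32μLV/D². Solving for V: V = ΔP·D²/(32μL) = 54.5·(0.0171)²/(32·0.00116·4.44) = 0.09669 m/s.
Check: Re = ρVD/μ = 1030·0.09669·0.0171/0.00116 = 1468 < 2300, so the laminar assumption holds.
Q = V·A = 0.09669·(π/4·0.0171²) = 2.221e-05 m³/s = 2.22×10^-5 m³/s.

Q ≈ 2.22×10^-5 m³/s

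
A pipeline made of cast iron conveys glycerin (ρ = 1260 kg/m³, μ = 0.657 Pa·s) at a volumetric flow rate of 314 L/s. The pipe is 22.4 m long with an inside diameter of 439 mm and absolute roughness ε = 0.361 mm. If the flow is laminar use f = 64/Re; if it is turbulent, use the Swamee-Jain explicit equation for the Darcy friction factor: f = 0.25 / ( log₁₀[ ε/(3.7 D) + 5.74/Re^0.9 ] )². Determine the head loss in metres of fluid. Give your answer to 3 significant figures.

Q = 314 L/s = 314/1000 = 0.314 m³/s.
Cross-sectional area A = πD²/4 = π(0.439)²/4 = 0.1514 m²; mean velocity V = Q/A = 0.314/0.1514 = 2.074 m/s.
Reynolds number Re = ρVD/μ = 1260 · 2.074 · 0.439 / 0.657 = 1747.
Re < 2300 → laminar flow, so f = 64/Re = 64/1747 = 0.03664 (the turbulent correlation is not needed).
Darcy-Weisbach: ΔP = f(L/D)(ρV²/2) = 0.03664·(22.4/0.439)·(1260·2.074²/2) = 0.03664·51.03·2711 = 5069 Pa.
Head loss h_f = ΔP/(ρg) = 5069/(1260·9.81) = 0.410 m.

h_f ≈ 0.410 m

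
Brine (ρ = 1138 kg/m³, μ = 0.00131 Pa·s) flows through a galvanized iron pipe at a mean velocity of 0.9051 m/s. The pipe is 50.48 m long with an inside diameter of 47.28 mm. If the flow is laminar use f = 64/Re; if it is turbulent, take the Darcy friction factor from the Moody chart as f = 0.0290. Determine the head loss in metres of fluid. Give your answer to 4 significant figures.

h_f ≈ 1.293 m

Reynolds number Re = ρVD/μ = 1138 · 0.9051 · 0.04728 / 0.00131 = 3.717e+04.
Re > 4000 → turbulent; use the Moody-chart value f = 0.0290.
Darcy-Weisbach: ΔP = f(L/D)(ρV²/2) = 0.029·(50.48/0.04728)·(1138·0.9051²/2) = 0.029·1068·466.1 = 1.443e+04 Pa.
Head loss h_f = ΔP/(ρg) = 1.443e+04/(1138·9.81) = 1.293 m.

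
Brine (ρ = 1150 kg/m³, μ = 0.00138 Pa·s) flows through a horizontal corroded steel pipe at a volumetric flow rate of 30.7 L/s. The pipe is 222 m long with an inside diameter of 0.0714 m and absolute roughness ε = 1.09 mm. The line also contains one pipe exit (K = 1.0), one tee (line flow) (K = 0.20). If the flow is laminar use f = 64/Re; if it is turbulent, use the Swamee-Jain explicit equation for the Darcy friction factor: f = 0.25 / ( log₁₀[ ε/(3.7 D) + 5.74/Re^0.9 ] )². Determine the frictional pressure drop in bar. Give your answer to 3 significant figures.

Q = 30.7 L/s = 30.7/1000 = 0.0307 m³/s.
Cross-sectional area A = πD²/4 = π(0.0714)²/4 = 0.004004 m²; mean velocity V = Q/A = 0.0307/0.004004 = 7.667 m/s.
Reynolds number Re = ρVD/μ = 1150 · 7.667 · 0.0714 / 0.00138 = 4.562e+05.
Re > 4000 → turbulent. Relative roughness ε/D = 0.00109/0.0714 = 0.0153. Swamee-Jain: f = 0.25/(log₁₀[0.0153/3.7 + 5.74/4.562e+05^0.9])² = 0.25/(log₁₀[0.00413 + 4.63e-05])² = 0.25/(-2.38)² = 0.04415.
Total minor-loss coefficient ΣK = 1·1 + 1·0.2 = 1.2.
ΔP = [f·L/D + ΣK]·(ρV²/2) = [0.04415·222/0.0714 + 1.2]·(1150·7.667²/2) = [137.3 + 1.2]·3.38e+04 = 4.681e+06 Pa.
ΔP = 4.681e+06 Pa = 46.8 bar.

ΔP ≈ 46.8 bar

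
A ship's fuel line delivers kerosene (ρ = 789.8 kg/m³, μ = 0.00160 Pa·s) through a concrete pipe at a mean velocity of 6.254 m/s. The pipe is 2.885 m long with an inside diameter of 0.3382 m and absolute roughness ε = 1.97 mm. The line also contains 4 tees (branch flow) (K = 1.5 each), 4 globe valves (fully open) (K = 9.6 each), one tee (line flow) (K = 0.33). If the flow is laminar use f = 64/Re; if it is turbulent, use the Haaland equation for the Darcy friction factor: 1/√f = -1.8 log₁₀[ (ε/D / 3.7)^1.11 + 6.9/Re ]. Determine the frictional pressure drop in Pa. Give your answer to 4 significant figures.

ΔP ≈ 695100 Pa

Reynolds number Re = ρVD/μ = 789.8 · 6.254 · 0.3382 / 0.0016 = 1.044e+06.
Re > 4000 → turbulent. Relative roughness ε/D = 0.00197/0.3382 = 0.00582. Haaland: 1/√f = -1.8 log₁₀[(0.00582/3.7)^1.11 + 6.9/1.044e+06] = -1.8 log₁₀[0.000774 + 6.61e-06] = 5.594, so f = 0.03196.
Total minor-loss coefficient ΣK = 4·1.5 + 4·9.6 + 1·0.33 = 44.7.
ΔP = [f·L/D + ΣK]·(ρV²/2) = [0.03196·2.885/0.3382 + 44.7]·(789.8·6.254²/2) = [0.2726 + 44.7]·1.545e+04 = 6.951e+05 Pa.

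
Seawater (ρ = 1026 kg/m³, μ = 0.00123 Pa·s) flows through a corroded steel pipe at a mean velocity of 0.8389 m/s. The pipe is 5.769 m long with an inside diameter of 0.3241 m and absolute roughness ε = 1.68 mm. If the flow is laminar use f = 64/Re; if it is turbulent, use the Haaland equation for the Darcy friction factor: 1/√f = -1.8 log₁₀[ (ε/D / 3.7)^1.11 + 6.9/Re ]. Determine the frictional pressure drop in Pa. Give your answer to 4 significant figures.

Reynolds number Re = ρVD/μ = 1026 · 0.8389 · 0.3241 / 0.00123 = 2.268e+05.
Re > 4000 → turbulent. Relative roughness ε/D = 0.00168/0.3241 = 0.00518. Haaland: 1/√f = -1.8 log₁₀[(0.00518/3.7)^1.11 + 6.9/2.268e+05] = -1.8 log₁₀[0.00068 + 3.04e-05] = 5.667, so f = 0.03114.
Darcy-Weisbach: ΔP = f(L/D)(ρV²/2) = 0.03114·(5.769/0.3241)·(1026·0.8389²/2) = 0.03114·17.8·361 = 200.1 Pa.

ΔP ≈ 200.1 Pa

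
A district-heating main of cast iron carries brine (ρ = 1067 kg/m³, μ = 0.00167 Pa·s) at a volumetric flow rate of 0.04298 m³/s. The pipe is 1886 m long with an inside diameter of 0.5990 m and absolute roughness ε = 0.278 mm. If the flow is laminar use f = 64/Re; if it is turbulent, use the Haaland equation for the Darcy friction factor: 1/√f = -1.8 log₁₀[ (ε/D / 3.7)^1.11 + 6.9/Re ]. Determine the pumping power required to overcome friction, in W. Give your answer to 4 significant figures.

P ≈ 36.22 W

Cross-sectional area A = πD²/4 = π(0.599)²/4 = 0.2818 m²; mean velocity V = Q/A = 0.04298/0.2818 = 0.1525 m/s.
Reynolds number Re = ρVD/μ = 1067 · 0.1525 · 0.599 / 0.00167 = 5.837e+04.
Re > 4000 → turbulent. Relative roughness ε/D = 0.000278/0.599 = 0.000464. Haaland: 1/√f = -1.8 log₁₀[(0.000464/3.7)^1.11 + 6.9/5.837e+04] = -1.8 log₁₀[4.67e-05 + 0.000118] = 6.809, so f = 0.02157.
Darcy-Weisbach: ΔP = f(L/D)(ρV²/2) = 0.02157·(1886/0.599)·(1067·0.1525²/2) = 0.02157·3149·12.41 = 842.8 Pa.
Pumping power P = QΔP = 0.04298·842.8 = 36.224 W = 36.22 W.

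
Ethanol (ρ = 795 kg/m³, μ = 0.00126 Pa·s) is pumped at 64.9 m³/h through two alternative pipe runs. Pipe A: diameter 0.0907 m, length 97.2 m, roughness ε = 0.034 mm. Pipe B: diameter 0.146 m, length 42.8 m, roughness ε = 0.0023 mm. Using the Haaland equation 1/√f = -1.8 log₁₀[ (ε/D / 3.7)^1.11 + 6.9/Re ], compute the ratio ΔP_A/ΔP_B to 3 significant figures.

Pipe A: V = Q/A = 0.01803/0.006461 = 2.79 m/s; Re = 1.597e+05; ε/D = 0.000375; Haaland → f = 0.01839; ΔP_A = f(L/D)(ρV²/2) = 6.099e+04 Pa.
Pipe B: V = Q/A = 0.01803/0.01674 = 1.077 m/s; Re = 9.92e+04; ε/D = 1.58e-05; Haaland → f = 0.01791; ΔP_B = f(L/D)(ρV²/2) = 2420 Pa.
ΔP_A/ΔP_B = 6.099e+04/2420 = 25.2.

ΔP_A/ΔP_B ≈ 25.2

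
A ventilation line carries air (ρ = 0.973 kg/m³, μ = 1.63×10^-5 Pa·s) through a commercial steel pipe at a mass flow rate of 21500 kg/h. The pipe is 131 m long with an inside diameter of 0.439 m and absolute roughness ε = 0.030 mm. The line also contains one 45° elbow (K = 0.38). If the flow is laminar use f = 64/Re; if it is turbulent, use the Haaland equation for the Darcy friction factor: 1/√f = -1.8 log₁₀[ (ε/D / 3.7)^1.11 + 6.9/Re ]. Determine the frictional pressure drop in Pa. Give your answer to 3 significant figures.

ΔP ≈ 3350 Pa

ṁ = 21500 kg/h = 21500/3600 = 5.972 kg/s.
A = πD²/4 = π(0.439)²/4 = 0.1514 m²; mean velocity V = ṁ/(ρA) = 5.972/(0.973 · 0.1514) = 40.55 m/s.
Reynolds number Re = ρVD/μ = 0.973 · 40.55 · 0.439 / 1.63e-05 = 1.063e+06.
Re > 4000 → turbulent. Relative roughness ε/D = 3e-05/0.439 = 6.83e-05. Haaland: 1/√f = -1.8 log₁₀[(6.83e-05/3.7)^1.11 + 6.9/1.063e+06] = -1.8 log₁₀[5.57e-06 + 6.49e-06] = 8.853, so f = 0.01276.
Total minor-loss coefficient ΣK = 1·0.38 = 0.38.
ΔP = [f·L/D + ΣK]·(ρV²/2) = [0.01276·131/0.439 + 0.38]·(0.973·40.55²/2) = [3.807 + 0.38]·800 = 3350 Pa.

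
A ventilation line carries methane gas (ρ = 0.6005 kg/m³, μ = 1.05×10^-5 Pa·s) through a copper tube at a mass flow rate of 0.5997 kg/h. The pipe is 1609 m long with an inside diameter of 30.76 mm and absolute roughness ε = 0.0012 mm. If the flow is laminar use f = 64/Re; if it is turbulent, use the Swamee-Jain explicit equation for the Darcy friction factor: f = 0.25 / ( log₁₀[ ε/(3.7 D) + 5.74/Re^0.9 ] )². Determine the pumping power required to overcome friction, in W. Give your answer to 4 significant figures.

P ≈ 0.05917 W

ṁ = 0.5997 kg/h = 0.5997/3600 = 0.0001666 kg/s.
A = πD²/4 = π(0.03076)²/4 = 0.0007431 m²; mean velocity V = ṁ/(ρA) = 0.0001666/(0.6005 · 0.0007431) = 0.3733 m/s.
Reynolds number Re = ρVD/μ = 0.6005 · 0.3733 · 0.03076 / 1.05e-05 = 656.7.
Re < 2300 → laminar flow, so f = 64/Re = 64/656.7 = 0.09746 (the turbulent correlation is not needed).
Darcy-Weisbach: ΔP = f(L/D)(ρV²/2) = 0.09746·(1609/0.03076)·(0.6005·0.3733²/2) = 0.09746·5.231e+04·0.04184 = 213.3 Pa.
Q = ṁ/ρ = 0.0001666/0.6005 = 0.0002774 m³/s.
Pumping power P = QΔP = 0.0002774·213.3 = 0.059169 W = 0.05917 W.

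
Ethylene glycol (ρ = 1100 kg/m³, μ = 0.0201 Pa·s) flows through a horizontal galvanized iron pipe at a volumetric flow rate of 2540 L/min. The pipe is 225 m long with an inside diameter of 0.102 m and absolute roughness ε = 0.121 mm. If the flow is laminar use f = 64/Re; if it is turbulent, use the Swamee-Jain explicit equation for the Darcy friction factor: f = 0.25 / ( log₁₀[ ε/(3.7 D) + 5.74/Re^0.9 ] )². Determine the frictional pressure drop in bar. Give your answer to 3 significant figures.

ΔP ≈ 8.71 bar

Q = 2540 L/min = 2540/60000 = 0.04233 m³/s.
Cross-sectional area A = πD²/4 = π(0.102)²/4 = 0.008171 m²; mean velocity V = Q/A = 0.04233/0.008171 = 5.181 m/s.
Reynolds number Re = ρVD/μ = 1100 · 5.181 · 0.102 / 0.0201 = 2.892e+04.
Re > 4000 → turbulent. Relative roughness ε/D = 0.000121/0.102 = 0.00119. Swamee-Jain: f = 0.25/(log₁₀[0.00119/3.7 + 5.74/2.892e+04^0.9])² = 0.25/(log₁₀[0.000321 + 0.000554])² = 0.25/(-3.058)² = 0.02673.
Darcy-Weisbach: ΔP = f(L/D)(ρV²/2) = 0.02673·(225/0.102)·(1100·5.181²/2) = 0.02673·2206·1.476e+04 = 8.706e+05 Pa.
ΔP = 8.706e+05 Pa = 8.71 bar.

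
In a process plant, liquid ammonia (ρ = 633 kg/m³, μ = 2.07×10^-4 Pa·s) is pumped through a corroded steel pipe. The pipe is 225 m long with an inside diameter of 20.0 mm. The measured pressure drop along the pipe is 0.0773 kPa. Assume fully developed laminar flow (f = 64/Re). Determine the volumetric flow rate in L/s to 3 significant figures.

For laminar flow, f = 64/Re with Re = ρVD/μ, so Darcy-Weisbach reduces to ΔP = 32μLV/D². Solving for V: V = ΔP·D²/(32μL) = 77.3·(0.02)²/(32·0.000207·225) = 0.02075 m/s.
Check: Re = ρVD/μ = 633·0.02075·0.02/0.000207 = 1269 < 2300, so the laminar assumption holds.
Q = V·A = 0.02075·(π/4·0.02²) = 6.518e-06 m³/s = 0.00652 L/s.

Q ≈ 0.00652 L/s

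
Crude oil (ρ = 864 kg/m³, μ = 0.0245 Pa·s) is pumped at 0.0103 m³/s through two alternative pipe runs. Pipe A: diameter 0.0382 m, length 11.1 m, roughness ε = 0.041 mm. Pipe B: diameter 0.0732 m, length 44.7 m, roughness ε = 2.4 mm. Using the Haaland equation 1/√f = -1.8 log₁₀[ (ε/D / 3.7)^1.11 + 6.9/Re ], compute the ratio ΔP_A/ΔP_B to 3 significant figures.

ΔP_A/ΔP_B ≈ 3.10

Pipe A: V = Q/A = 0.0103/0.001146 = 8.987 m/s; Re = 1.211e+04; ε/D = 0.00107; Haaland → f = 0.03087; ΔP_A = f(L/D)(ρV²/2) = 3.129e+05 Pa.
Pipe B: V = Q/A = 0.0103/0.004208 = 2.448 m/s; Re = 6318; ε/D = 0.0328; Haaland → f = 0.06397; ΔP_B = f(L/D)(ρV²/2) = 1.011e+05 Pa.
ΔP_A/ΔP_B = 3.129e+05/1.011e+05 = 3.10.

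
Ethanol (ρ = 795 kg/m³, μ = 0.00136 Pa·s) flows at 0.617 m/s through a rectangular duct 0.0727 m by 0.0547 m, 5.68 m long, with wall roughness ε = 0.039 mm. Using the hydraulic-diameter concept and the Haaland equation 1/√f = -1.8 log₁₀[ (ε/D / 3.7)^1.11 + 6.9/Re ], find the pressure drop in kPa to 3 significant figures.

Hydraulic diameter D_h = 4A/P = 4·(0.0727·0.0547)/(2·(0.0727+0.0547)) = 0.01591/0.2548 = 0.06243 m.
Re = ρVD_h/μ = 795·0.617·0.06243/0.00136 = 2.252e+04.
ε/D_h = 3.9e-05/0.06243 = 0.000625; Haaland gives 1/√f = -1.8 log₁₀[6.49e-05+0.000306] = 6.174, so f = 0.02623.
ΔP = f(L/D_h)(ρV²/2) = 0.02623·5.68/0.06243·151.3 = 361.2 Pa.
ΔP = 0.361 kPa.

ΔP ≈ 0.361 kPa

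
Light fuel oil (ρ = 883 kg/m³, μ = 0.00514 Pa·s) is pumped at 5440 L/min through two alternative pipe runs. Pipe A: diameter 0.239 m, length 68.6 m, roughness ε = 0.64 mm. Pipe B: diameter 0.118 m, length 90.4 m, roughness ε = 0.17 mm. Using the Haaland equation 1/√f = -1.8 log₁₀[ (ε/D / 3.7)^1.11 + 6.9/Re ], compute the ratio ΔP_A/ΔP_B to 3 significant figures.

Pipe A: V = Q/A = 0.09067/0.04486 = 2.021 m/s; Re = 8.298e+04; ε/D = 0.00268; Haaland → f = 0.0269; ΔP_A = f(L/D)(ρV²/2) = 1.392e+04 Pa.
Pipe B: V = Q/A = 0.09067/0.01094 = 8.291 m/s; Re = 1.681e+05; ε/D = 0.00144; Haaland → f = 0.02269; ΔP_B = f(L/D)(ρV²/2) = 5.276e+05 Pa.
ΔP_A/ΔP_B = 1.392e+04/5.276e+05 = 0.0264.

ΔP_A/ΔP_B ≈ 0.0264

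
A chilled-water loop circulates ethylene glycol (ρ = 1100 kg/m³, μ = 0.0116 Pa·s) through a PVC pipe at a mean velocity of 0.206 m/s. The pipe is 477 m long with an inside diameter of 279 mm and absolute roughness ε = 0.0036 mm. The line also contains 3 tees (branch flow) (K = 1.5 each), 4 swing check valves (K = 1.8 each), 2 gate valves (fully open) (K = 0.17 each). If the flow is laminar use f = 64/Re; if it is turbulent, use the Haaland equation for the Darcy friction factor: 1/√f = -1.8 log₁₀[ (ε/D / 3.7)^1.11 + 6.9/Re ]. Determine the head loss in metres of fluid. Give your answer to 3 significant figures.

Reynolds number Re = ρVD/μ = 1100 · 0.206 · 0.279 / 0.0116 = 5450.
Re > 4000 → turbulent. Relative roughness ε/D = 3.6e-06/0.279 = 1.29e-05. Haaland: 1/√f = -1.8 log₁₀[(1.29e-05/3.7)^1.11 + 6.9/5450] = -1.8 log₁₀[8.75e-07 + 0.00127] = 5.215, so f = 0.03677.
Total minor-loss coefficient ΣK = 3·1.5 + 4·1.8 + 2·0.17 = 12.
ΔP = [f·L/D + ΣK]·(ρV²/2) = [0.03677·477/0.279 + 12]·(1100·0.206²/2) = [62.86 + 12]·23.34 = 1748 Pa.
Head loss h_f = ΔP/(ρg) = 1748/(1100·9.81) = 0.162 m.

h_f ≈ 0.162 m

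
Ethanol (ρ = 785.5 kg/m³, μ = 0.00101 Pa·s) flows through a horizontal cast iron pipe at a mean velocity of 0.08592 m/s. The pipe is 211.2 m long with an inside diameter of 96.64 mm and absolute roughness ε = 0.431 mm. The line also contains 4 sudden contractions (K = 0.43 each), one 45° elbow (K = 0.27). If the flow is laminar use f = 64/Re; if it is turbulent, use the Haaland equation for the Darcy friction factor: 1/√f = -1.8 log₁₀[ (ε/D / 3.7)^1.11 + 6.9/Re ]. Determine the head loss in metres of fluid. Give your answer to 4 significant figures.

h_f ≈ 0.03349 m

Reynolds number Re = ρVD/μ = 785.5 · 0.08592 · 0.09664 / 0.00101 = 6458.
Re > 4000 → turbulent. Relative roughness ε/D = 0.000431/0.09664 = 0.00446. Haaland: 1/√f = -1.8 log₁₀[(0.00446/3.7)^1.11 + 6.9/6458] = -1.8 log₁₀[0.000575 + 0.00107] = 5.011, so f = 0.03982.
Total minor-loss coefficient ΣK = 4·0.43 + 1·0.27 = 1.99.
ΔP = [f·L/D + ΣK]·(ρV²/2) = [0.03982·211.2/0.09664 + 1.99]·(785.5·0.08592²/2) = [87.02 + 1.99]·2.899 = 258.1 Pa.
Head loss h_f = ΔP/(ρg) = 258.1/(785.5·9.81) = 0.03349 m.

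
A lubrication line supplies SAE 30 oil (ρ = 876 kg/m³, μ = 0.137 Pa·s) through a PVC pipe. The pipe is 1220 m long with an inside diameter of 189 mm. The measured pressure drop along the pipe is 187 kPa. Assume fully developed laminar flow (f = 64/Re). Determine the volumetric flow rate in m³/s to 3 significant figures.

For laminar flow, f = 64/Re with Re = ρVD/μ, so Darcy-Weisbach reduces to ΔP = 32μLV/D². Solving for V: V = ΔP·D²/(32μL) = 1.87e+05·(0.189)²/(32·0.137·1220) = 1.249 m/s.
Check: Re = ρVD/μ = 876·1.249·0.189/0.137 = 1509 < 2300, so the laminar assumption holds.
Q = V·A = 1.249·(π/4·0.189²) = 0.03504 m³/s = 0.0350 m³/s.

Q ≈ 0.0350 m³/s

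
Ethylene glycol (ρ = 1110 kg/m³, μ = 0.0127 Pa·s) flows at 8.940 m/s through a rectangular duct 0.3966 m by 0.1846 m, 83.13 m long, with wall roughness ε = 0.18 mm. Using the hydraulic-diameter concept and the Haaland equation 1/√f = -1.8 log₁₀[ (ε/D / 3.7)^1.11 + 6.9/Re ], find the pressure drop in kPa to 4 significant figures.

Hydraulic diameter D_h = 4A/P = 4·(0.3966·0.1846)/(2·(0.3966+0.1846)) = 0.2928/1.162 = 0.2519 m.
Re = ρVD_h/μ = 1110·8.94·0.2519/0.0127 = 1.969e+05.
ε/D_h = 0.00018/0.2519 = 0.000714; Haaland gives 1/√f = -1.8 log₁₀[7.54e-05+3.51e-05] = 7.122, so f = 0.01971.
ΔP = f(L/D_h)(ρV²/2) = 0.01971·83.13/0.2519·4.436e+04 = 2.885e+05 Pa.
ΔP = 288.5 kPa.

ΔP ≈ 288.5 kPa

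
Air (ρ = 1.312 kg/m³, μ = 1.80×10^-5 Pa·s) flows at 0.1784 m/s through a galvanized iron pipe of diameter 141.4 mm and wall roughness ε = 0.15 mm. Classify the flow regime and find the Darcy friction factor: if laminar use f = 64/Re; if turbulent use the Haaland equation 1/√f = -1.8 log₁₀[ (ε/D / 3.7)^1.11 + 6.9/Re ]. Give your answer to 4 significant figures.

f ≈ 0.03481

Re = ρVD/μ = 1.312·0.1784·0.1414/1.8e-05 = 1839.
Re < 2300 → laminar, so f = 64/Re = 0.03481 (roughness is irrelevant in laminar flow).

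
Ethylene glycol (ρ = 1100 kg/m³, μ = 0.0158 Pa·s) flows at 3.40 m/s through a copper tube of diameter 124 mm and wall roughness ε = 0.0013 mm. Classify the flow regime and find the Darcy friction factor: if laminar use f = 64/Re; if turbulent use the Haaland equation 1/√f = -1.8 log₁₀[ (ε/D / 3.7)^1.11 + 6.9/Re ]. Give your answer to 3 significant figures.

Re = ρVD/μ = 1100·3.4·0.124/0.0158 = 2.935e+04.
Re > 4000 → turbulent. ε/D = 1.3e-06/0.124 = 1.05e-05; Haaland: 1/√f = -1.8 log₁₀[6.95e-07 + 0.000235] = 6.53, so f = 0.02346.

f ≈ 0.0235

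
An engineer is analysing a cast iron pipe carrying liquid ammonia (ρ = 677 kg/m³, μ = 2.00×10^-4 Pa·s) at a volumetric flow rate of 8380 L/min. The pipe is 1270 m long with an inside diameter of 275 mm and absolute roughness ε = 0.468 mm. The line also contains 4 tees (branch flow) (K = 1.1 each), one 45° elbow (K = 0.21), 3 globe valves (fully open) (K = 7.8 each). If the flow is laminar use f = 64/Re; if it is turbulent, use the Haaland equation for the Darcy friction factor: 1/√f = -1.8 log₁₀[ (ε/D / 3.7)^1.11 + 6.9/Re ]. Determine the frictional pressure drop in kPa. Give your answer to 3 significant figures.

Q = 8380 L/min = 8380/60000 = 0.1397 m³/s.
Cross-sectional area A = πD²/4 = π(0.275)²/4 = 0.0594 m²; mean velocity V = Q/A = 0.1397/0.0594 = 2.351 m/s.
Reynolds number Re = ρVD/μ = 677 · 2.351 · 0.275 / 0.0002 = 2.189e+06.
Re > 4000 → turbulent. Relative roughness ε/D = 0.000468/0.275 = 0.0017. Haaland: 1/√f = -1.8 log₁₀[(0.0017/3.7)^1.11 + 6.9/2.189e+06] = -1.8 log₁₀[0.000198 + 3.15e-06] = 6.656, so f = 0.02258.
Total minor-loss coefficient ΣK = 4·1.1 + 1·0.21 + 3·7.8 = 28.
ΔP = [f·L/D + ΣK]·(ρV²/2) = [0.02258·1270/0.275 + 28]·(677·2.351²/2) = [104.3 + 28]·1872 = 2.476e+05 Pa.
ΔP = 2.476e+05 Pa = 248 kPa.

ΔP ≈ 248 kPa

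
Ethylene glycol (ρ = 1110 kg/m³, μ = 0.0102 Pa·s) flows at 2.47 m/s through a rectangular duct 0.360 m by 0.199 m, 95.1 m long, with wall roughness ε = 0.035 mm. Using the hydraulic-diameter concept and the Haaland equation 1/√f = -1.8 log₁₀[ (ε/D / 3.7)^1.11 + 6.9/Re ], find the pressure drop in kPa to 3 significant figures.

ΔP ≈ 24.8 kPa

Hydraulic diameter D_h = 4A/P = 4·(0.36·0.199)/(2·(0.36+0.199)) = 0.2866/1.118 = 0.2563 m.
Re = ρVD_h/μ = 1110·2.47·0.2563/0.0102 = 6.89e+04.
ε/D_h = 3.5e-05/0.2563 = 0.000137; Haaland gives 1/√f = -1.8 log₁₀[1.2e-05+0.0001] = 7.11, so f = 0.01978.
ΔP = f(L/D_h)(ρV²/2) = 0.01978·95.1/0.2563·3386 = 2.485e+04 Pa.
ΔP = 24.8 kPa.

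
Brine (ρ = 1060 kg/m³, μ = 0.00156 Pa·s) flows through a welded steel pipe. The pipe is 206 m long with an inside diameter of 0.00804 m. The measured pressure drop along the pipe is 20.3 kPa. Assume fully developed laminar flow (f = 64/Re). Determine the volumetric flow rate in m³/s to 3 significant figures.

For laminar flow, f = 64/Re with Re = ρVD/μ, so Darcy-Weisbach reduces to ΔP = 32μLV/D². Solving for V: V = ΔP·D²/(32μL) = 2.03e+04·(0.00804)²/(32·0.00156·206) = 0.1276 m/s.
Check: Re = ρVD/μ = 1060·0.1276·0.00804/0.00156 = 697.1 < 2300, so the laminar assumption holds.
Q = V·A = 0.1276·(π/4·0.00804²) = 6.478e-06 m³/s = 6.48×10^-6 m³/s.

Q ≈ 6.48×10^-6 m³/s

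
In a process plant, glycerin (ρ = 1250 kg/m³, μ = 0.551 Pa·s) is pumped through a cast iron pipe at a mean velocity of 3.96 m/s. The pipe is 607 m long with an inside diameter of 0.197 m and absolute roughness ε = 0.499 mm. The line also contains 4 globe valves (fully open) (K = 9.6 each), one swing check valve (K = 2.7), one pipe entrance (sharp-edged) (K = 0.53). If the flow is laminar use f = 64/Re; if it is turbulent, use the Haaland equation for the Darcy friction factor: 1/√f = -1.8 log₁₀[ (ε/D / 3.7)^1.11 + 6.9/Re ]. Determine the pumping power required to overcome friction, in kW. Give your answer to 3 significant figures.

P ≈ 181 kW

Reynolds number Re = ρVD/μ = 1250 · 3.96 · 0.197 / 0.551 = 1770.
Re < 2300 → laminar flow, so f = 64/Re = 64/1770 = 0.03616 (the turbulent correlation is not needed).
Total minor-loss coefficient ΣK = 4·9.6 + 1·2.7 + 1·0.53 = 41.6.
ΔP = [f·L/D + ΣK]·(ρV²/2) = [0.03616·607/0.197 + 41.6]·(1250·3.96²/2) = [111.4 + 41.6]·9801 = 1.5e+06 Pa.
Q = V·A = 3.96·0.03048 = 0.1207 m³/s.
Pumping power P = QΔP = 0.1207·1.5e+06 = 181100 W = 181 kW.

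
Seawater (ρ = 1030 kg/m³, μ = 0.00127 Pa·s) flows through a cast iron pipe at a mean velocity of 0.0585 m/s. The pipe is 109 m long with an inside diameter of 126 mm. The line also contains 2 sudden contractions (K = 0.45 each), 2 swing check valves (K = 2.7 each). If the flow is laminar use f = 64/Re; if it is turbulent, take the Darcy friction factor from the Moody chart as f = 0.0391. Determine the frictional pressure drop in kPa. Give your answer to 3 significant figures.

ΔP ≈ 0.0707 kPa

Reynolds number Re = ρVD/μ = 1030 · 0.0585 · 0.126 / 0.00127 = 5978.
Re > 4000 → turbulent; use the Moody-chart value f = 0.0391.
Total minor-loss coefficient ΣK = 2·0.45 + 2·2.7 = 6.3.
ΔP = [f·L/D + ΣK]·(ρV²/2) = [0.0391·109/0.126 + 6.3]·(1030·0.0585²/2) = [33.82 + 6.3]·1.762 = 70.72 Pa.
ΔP = 70.72 Pa = 0.0707 kPa.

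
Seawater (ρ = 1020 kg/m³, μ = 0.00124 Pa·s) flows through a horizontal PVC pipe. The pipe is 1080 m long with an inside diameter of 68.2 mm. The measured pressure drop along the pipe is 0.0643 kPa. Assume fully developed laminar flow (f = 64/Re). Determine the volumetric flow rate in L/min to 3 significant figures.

Q ≈ 1.53 L/min

For laminar flow, f = 64/Re with Re = ρVD/μ, so Darcy-Weisbach reduces to ΔP = 32μLV/D². Solving for V: V = ΔP·D²/(32μL) = 64.3·(0.0682)²/(32·0.00124·1080) = 0.006979 m/s.
Check: Re = ρVD/μ = 1020·0.006979·0.0682/0.00124 = 391.5 < 2300, so the laminar assumption holds.
Q = V·A = 0.006979·(π/4·0.0682²) = 2.549e-05 m³/s = 1.53 L/min.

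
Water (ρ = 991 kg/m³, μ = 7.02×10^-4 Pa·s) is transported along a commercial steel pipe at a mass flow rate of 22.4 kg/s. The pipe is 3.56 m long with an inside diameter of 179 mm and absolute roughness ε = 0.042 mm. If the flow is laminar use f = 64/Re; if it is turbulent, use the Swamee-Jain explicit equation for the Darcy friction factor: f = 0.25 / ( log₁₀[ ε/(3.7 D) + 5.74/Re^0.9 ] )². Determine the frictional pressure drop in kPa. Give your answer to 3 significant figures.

A = πD²/4 = π(0.179)²/4 = 0.02516 m²; mean velocity V = ṁ/(ρA) = 22.4/(991 · 0.02516) = 0.8982 m/s.
Reynolds number Re = ρVD/μ = 991 · 0.8982 · 0.179 / 0.000702 = 2.27e+05.
Re > 4000 → turbulent. Relative roughness ε/D = 4.2e-05/0.179 = 0.000235. Swamee-Jain: f = 0.25/(log₁₀[0.000235/3.7 + 5.74/2.27e+05^0.9])² = 0.25/(log₁₀[6.34e-05 + 8.68e-05])² = 0.25/(-3.823)² = 0.0171.
Darcy-Weisbach: ΔP = f(L/D)(ρV²/2) = 0.0171·(3.56/0.179)·(991·0.8982²/2) = 0.0171·19.89·399.8 = 136 Pa.
ΔP = 136 Pa = 0.136 kPa.

ΔP ≈ 0.136 kPa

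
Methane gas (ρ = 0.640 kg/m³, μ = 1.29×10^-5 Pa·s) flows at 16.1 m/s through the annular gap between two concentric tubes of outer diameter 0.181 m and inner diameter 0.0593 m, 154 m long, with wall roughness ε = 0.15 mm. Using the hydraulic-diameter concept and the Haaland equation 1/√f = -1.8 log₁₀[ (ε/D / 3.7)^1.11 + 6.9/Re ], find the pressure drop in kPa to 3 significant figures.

Hydraulic diameter D_h = 4A/P = D_o - D_i = 0.181 - 0.0593 = 0.1217 m.
Re = ρVD_h/μ = 0.64·16.1·0.1217/1.29e-05 = 9.721e+04.
ε/D_h = 0.00015/0.1217 = 0.00123; Haaland gives 1/√f = -1.8 log₁₀[0.000138+7.1e-05] = 6.624, so f = 0.02279.
ΔP = f(L/D_h)(ρV²/2) = 0.02279·154/0.1217·82.95 = 2392 Pa.
ΔP = 2.39 kPa.

ΔP ≈ 2.39 kPa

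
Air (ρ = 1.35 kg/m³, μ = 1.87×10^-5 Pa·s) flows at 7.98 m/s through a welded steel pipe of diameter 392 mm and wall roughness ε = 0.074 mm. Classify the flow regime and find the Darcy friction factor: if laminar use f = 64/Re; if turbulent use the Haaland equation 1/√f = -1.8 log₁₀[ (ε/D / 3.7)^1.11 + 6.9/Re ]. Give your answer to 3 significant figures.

f ≈ 0.0165

Re = ρVD/μ = 1.35·7.98·0.392/1.87e-05 = 2.258e+05.
Re > 4000 → turbulent. ε/D = 7.4e-05/0.392 = 0.000189; Haaland: 1/√f = -1.8 log₁₀[1.72e-05 + 3.06e-05] = 7.778, so f = 0.01653.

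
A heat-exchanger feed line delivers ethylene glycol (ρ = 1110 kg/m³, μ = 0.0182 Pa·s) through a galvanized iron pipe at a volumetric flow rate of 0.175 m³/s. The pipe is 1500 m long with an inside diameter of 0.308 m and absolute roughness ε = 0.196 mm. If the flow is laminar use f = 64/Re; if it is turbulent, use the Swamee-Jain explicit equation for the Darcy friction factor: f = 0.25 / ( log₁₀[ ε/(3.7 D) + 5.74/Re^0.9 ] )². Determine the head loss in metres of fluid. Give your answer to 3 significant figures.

Cross-sectional area A = πD²/4 = π(0.308)²/4 = 0.07451 m²; mean velocity V = Q/A = 0.175/0.07451 = 2.349 m/s.
Reynolds number Re = ρVD/μ = 1110 · 2.349 · 0.308 / 0.0182 = 4.412e+04.
Re > 4000 → turbulent. Relative roughness ε/D = 0.000196/0.308 = 0.000636. Swamee-Jain: f = 0.25/(log₁₀[0.000636/3.7 + 5.74/4.412e+04^0.9])² = 0.25/(log₁₀[0.000172 + 0.000379])² = 0.25/(-3.259)² = 0.02354.
Darcy-Weisbach: ΔP = f(L/D)(ρV²/2) = 0.02354·(1500/0.308)·(1110·2.349²/2) = 0.02354·4870·3062 = 3.51e+05 Pa.
Head loss h_f = ΔP/(ρg) = 3.51e+05/(1110·9.81) = 32.2 m.

h_f ≈ 32.2 m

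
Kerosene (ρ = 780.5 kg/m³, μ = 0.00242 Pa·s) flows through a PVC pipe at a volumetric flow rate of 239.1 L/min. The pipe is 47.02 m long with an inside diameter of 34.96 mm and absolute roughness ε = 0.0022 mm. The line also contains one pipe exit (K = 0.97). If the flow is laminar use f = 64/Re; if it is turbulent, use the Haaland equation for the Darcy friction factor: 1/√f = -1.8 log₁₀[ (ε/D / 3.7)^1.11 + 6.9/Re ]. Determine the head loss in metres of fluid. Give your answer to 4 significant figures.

h_f ≈ 25.88 m

Q = 239.1 L/min = 239.1/60000 = 0.003985 m³/s.
Cross-sectional area A = πD²/4 = π(0.03496)²/4 = 0.0009599 m²; mean velocity V = Q/A = 0.003985/0.0009599 = 4.151 m/s.
Reynolds number Re = ρVD/μ = 780.5 · 4.151 · 0.03496 / 0.00242 = 4.681e+04.
Re > 4000 → turbulent. Relative roughness ε/D = 2.2e-06/0.03496 = 6.29e-05. Haaland: 1/√f = -1.8 log₁₀[(6.29e-05/3.7)^1.11 + 6.9/4.681e+04] = -1.8 log₁₀[5.08e-06 + 0.000147] = 6.87, so f = 0.02119.
Total minor-loss coefficient ΣK = 1·0.97 = 0.97.
ΔP = [f·L/D + ΣK]·(ρV²/2) = [0.02119·47.02/0.03496 + 0.97]·(780.5·4.151²/2) = [28.5 + 0.97]·6726 = 1.982e+05 Pa.
Head loss h_f = ΔP/(ρg) = 1.982e+05/(780.5·9.81) = 25.88 m.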